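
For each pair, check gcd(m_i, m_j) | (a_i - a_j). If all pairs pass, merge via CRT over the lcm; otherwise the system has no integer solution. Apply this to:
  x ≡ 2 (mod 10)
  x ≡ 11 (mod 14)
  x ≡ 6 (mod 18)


Moduli 10, 14, 18 are not pairwise coprime, so CRT works modulo lcm(m_i) when all pairwise compatibility conditions hold.
Pairwise compatibility: gcd(m_i, m_j) must divide a_i - a_j for every pair.
Merge one congruence at a time:
  Start: x ≡ 2 (mod 10).
  Combine with x ≡ 11 (mod 14): gcd(10, 14) = 2, and 11 - 2 = 9 is NOT divisible by 2.
    ⇒ system is inconsistent (no integer solution).

No solution (the system is inconsistent).


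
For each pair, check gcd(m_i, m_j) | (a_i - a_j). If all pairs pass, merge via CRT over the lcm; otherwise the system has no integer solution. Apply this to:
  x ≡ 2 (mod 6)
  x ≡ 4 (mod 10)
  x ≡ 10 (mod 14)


Moduli 6, 10, 14 are not pairwise coprime, so CRT works modulo lcm(m_i) when all pairwise compatibility conditions hold.
Pairwise compatibility: gcd(m_i, m_j) must divide a_i - a_j for every pair.
Merge one congruence at a time:
  Start: x ≡ 2 (mod 6).
  Combine with x ≡ 4 (mod 10): gcd(6, 10) = 2; 4 - 2 = 2, which IS divisible by 2, so compatible.
    Write x = 2 + 6·t and substitute into x ≡ 4 (mod 10): 6·t ≡ 4 − 2 = 2 (mod 10).
    Divide the congruence (and modulus) by g = 2: 3·t ≡ 1 (mod 5).
    The inverse of 3 mod 5 is 2 (since 3·2 = 6 = 1·5 + 1), so t ≡ 2·1 = 2 ≡ 2 (mod 5).
    Then x = 2 + 6·2 = 14, valid modulo lcm(6, 10) = 30: x ≡ 14 (mod 30).
  Combine with x ≡ 10 (mod 14): gcd(30, 14) = 2; 10 - 14 = -4, which IS divisible by 2, so compatible.
    Write x = 14 + 30·t and substitute into x ≡ 10 (mod 14): 30·t ≡ 10 − 14 = -4 (mod 14).
    Divide the congruence (and modulus) by g = 2: 15·t ≡ -2 (mod 7).
    Reduce coefficients mod 7: 1·t ≡ 5 (mod 7).
    So t ≡ 5 (mod 7).
    Then x = 14 + 30·5 = 164, valid modulo lcm(30, 14) = 210: x ≡ 164 (mod 210).
Verify: 164 mod 6 = 2, 164 mod 10 = 4, 164 mod 14 = 10.

x ≡ 164 (mod 210).


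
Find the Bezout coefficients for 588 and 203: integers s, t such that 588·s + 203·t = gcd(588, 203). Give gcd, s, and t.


Euclidean algorithm on (588, 203) — divide until remainder is 0:
  588 = 2 · 203 + 182
  203 = 1 · 182 + 21
  182 = 8 · 21 + 14
  21 = 1 · 14 + 7
  14 = 2 · 7 + 0
gcd(588, 203) = 7.
Track Bezout coefficients alongside the remainders: start with r₀ = 588 = a·1 + b·0 (s = 1, t = 0) and r₁ = 203 = a·0 + b·1 (s = 0, t = 1); each new remainder r_{k+1} = r_{k-1} − q_k·r_k inherits s_{k+1} = s_{k-1} − q_k·s_k, t_{k+1} = t_{k-1} − q_k·t_k, so r_k = a·s_k + b·t_k at every step:
  q = 2: r = 182, s = 1 − 2·0 = 1, t = 0 − 2·1 = -2  (check: 588·1 + 203·(-2) = 182)
  q = 1: r = 21, s = 0 − 1·1 = -1, t = 1 − 1·(-2) = 3  (check: 588·(-1) + 203·3 = 21)
  q = 8: r = 14, s = 1 − 8·(-1) = 9, t = -2 − 8·3 = -26  (check: 588·9 + 203·(-26) = 14)
  q = 1: r = 7, s = -1 − 1·9 = -10, t = 3 − 1·(-26) = 29  (check: 588·(-10) + 203·29 = 7)
The row with r = 7 (the gcd) gives the Bezout coefficients s = -10, t = 29.
Result: 588 · (-10) + 203 · (29) = 7.

gcd(588, 203) = 7; s = -10, t = 29 (check: 588·(-10) + 203·29 = 7).


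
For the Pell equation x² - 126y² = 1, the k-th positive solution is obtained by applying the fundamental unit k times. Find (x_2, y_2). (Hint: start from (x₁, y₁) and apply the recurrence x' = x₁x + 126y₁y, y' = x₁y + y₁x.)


Step 1: Find the fundamental solution (x₁, y₁) of x² - 126y² = 1.
  Expand √126 as a continued fraction. a₀ = ⌊√126⌋ = 11; iterate m_{k+1} = d_k·a_k − m_k, d_{k+1} = (126 − m_{k+1}²)/d_k, a_{k+1} = ⌊(a₀ + m_{k+1})/d_{k+1}⌋ (starting m₀ = 0, d₀ = 1), with convergents p_k = a_k·p_{k-1} + p_{k-2}, q_k = a_k·q_{k-1} + q_{k-2} (p₋₁ = 1, q₋₁ = 0):
  k = 0: a₀ = 11; p₀/q₀ = 11/1; p₀² − 126·q₀² = 121 − 126 = -5.
  k = 1: m = 11, d = 5, a = ⌊(11 + 11)/5⌋ = 4; p/q = (4·11 + 1)/(4·1 + 0) = 45/4; p² − 126·q² = 2025 − 2016 = 9.
  k = 2: m = 9, d = 9, a = ⌊(11 + 9)/9⌋ = 2; p/q = (2·45 + 11)/(2·4 + 1) = 101/9; p² − 126·q² = 10201 − 10206 = -5.
  k = 3: m = 9, d = 5, a = ⌊(11 + 9)/5⌋ = 4; p/q = (4·101 + 45)/(4·9 + 4) = 449/40; p² − 126·q² = 201601 − 201600 = 1.
  The first convergent with p² − 126·q² = 1 gives the fundamental solution (x₁, y₁) = (449, 40).
Step 2: Apply the recurrence (x_{n+1}, y_{n+1}) = (x₁x_n + 126y₁y_n, x₁y_n + y₁x_n) repeatedly.
  From (x_1, y_1) = (449, 40): x_2 = 449·449 + 126·40·40 = 403201; y_2 = 449·40 + 40·449 = 35920.
Step 3: Verify x_2² - 126·y_2² = 162571046401 - 162571046400 = 1 (should be 1). ✓

(x_1, y_1) = (449, 40); (x_2, y_2) = (403201, 35920).


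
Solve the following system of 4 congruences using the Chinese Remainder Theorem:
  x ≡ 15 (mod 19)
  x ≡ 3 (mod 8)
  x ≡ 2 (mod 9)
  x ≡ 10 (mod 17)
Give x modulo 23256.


Product of moduli M = 19 · 8 · 9 · 17 = 23256.
Merge one congruence at a time:
  Start: x ≡ 15 (mod 19).
  Combine with x ≡ 3 (mod 8); new modulus lcm = 152.
    Write x = 15 + 19·t and substitute into x ≡ 3 (mod 8): 19·t ≡ 3 − 15 = -12 (mod 8).
    Reduce coefficients mod 8: 3·t ≡ 4 (mod 8).
    The inverse of 3 mod 8 is 3 (since 3·3 = 9 = 1·8 + 1), so t ≡ 3·4 = 12 ≡ 4 (mod 8).
    Then x = 15 + 19·4 = 91, valid modulo lcm(19, 8) = 152: x ≡ 91 (mod 152).
  Combine with x ≡ 2 (mod 9); new modulus lcm = 1368.
    Write x = 91 + 152·t and substitute into x ≡ 2 (mod 9): 152·t ≡ 2 − 91 = -89 (mod 9).
    Reduce coefficients mod 9: 8·t ≡ 1 (mod 9).
    The inverse of 8 mod 9 is 8 (since 8·8 = 64 = 7·9 + 1), so t ≡ 8·1 = 8 ≡ 8 (mod 9).
    Then x = 91 + 152·8 = 1307, valid modulo lcm(152, 9) = 1368: x ≡ 1307 (mod 1368).
  Combine with x ≡ 10 (mod 17); new modulus lcm = 23256.
    Write x = 1307 + 1368·t and substitute into x ≡ 10 (mod 17): 1368·t ≡ 10 − 1307 = -1297 (mod 17).
    Reduce coefficients mod 17: 8·t ≡ 12 (mod 17).
    The inverse of 8 mod 17 is 15 (since 8·15 = 120 = 7·17 + 1), so t ≡ 15·12 = 180 ≡ 10 (mod 17).
    Then x = 1307 + 1368·10 = 14987, valid modulo lcm(1368, 17) = 23256: x ≡ 14987 (mod 23256).
Verify against each original: 14987 mod 19 = 15, 14987 mod 8 = 3, 14987 mod 9 = 2, 14987 mod 17 = 10.

x ≡ 14987 (mod 23256).


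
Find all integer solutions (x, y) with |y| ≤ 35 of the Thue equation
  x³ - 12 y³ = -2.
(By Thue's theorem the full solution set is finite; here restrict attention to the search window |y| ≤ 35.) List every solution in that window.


The equation is x³ - 12y³ = -2. For fixed y, x³ = 12·y³ − 2, so a solution requires the RHS to be a perfect cube.
Strategy: iterate y from -35 to 35, compute RHS = 12·y³ − 2, and check whether it is a (positive or negative) perfect cube.
Check small values of y:
  y = 0: RHS = -2 is not a perfect cube.
  y = 1: RHS = 10 is not a perfect cube.
  y = -1: RHS = -14 is not a perfect cube.
  y = 2: RHS = 94 is not a perfect cube.
  y = -2: RHS = -98 is not a perfect cube.
  y = 3: RHS = 322 is not a perfect cube.
  y = -3: RHS = -326 is not a perfect cube.
Continuing the search up to |y| = 35 finds no solutions either.
No (x, y) in the scanned range satisfies the equation.

No integer solutions with |y| ≤ 35.


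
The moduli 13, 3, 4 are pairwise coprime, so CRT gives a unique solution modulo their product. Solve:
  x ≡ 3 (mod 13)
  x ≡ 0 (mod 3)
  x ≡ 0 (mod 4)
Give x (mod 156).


Moduli 13, 3, 4 are pairwise coprime; by CRT there is a unique solution modulo M = 13 · 3 · 4 = 156.
Solve pairwise, accumulating the modulus:
  Start with x ≡ 3 (mod 13).
  Combine with x ≡ 0 (mod 3): since gcd(13, 3) = 1, we get a unique residue mod 39.
    Write x = 3 + 13·t and substitute into x ≡ 0 (mod 3): 13·t ≡ 0 − 3 = -3 (mod 3).
    Reduce coefficients mod 3: 1·t ≡ 0 (mod 3).
    So t ≡ 0 (mod 3).
    Then x = 3 + 13·0 = 3, valid modulo lcm(13, 3) = 39: x ≡ 3 (mod 39).
  Combine with x ≡ 0 (mod 4): since gcd(39, 4) = 1, we get a unique residue mod 156.
    Write x = 3 + 39·t and substitute into x ≡ 0 (mod 4): 39·t ≡ 0 − 3 = -3 (mod 4).
    Reduce coefficients mod 4: 3·t ≡ 1 (mod 4).
    The inverse of 3 mod 4 is 3 (since 3·3 = 9 = 2·4 + 1), so t ≡ 3·1 = 3 ≡ 3 (mod 4).
    Then x = 3 + 39·3 = 120, valid modulo lcm(39, 4) = 156: x ≡ 120 (mod 156).
Verify: 120 mod 13 = 3 ✓, 120 mod 3 = 0 ✓, 120 mod 4 = 0 ✓.

x ≡ 120 (mod 156).


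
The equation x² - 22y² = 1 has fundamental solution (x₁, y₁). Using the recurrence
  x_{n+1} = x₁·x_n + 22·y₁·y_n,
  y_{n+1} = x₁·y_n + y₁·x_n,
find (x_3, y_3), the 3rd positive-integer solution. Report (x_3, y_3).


Step 1: Find the fundamental solution (x₁, y₁) of x² - 22y² = 1.
  Expand √22 as a continued fraction. a₀ = ⌊√22⌋ = 4; iterate m_{k+1} = d_k·a_k − m_k, d_{k+1} = (22 − m_{k+1}²)/d_k, a_{k+1} = ⌊(a₀ + m_{k+1})/d_{k+1}⌋ (starting m₀ = 0, d₀ = 1), with convergents p_k = a_k·p_{k-1} + p_{k-2}, q_k = a_k·q_{k-1} + q_{k-2} (p₋₁ = 1, q₋₁ = 0):
  k = 0: a₀ = 4; p₀/q₀ = 4/1; p₀² − 22·q₀² = 16 − 22 = -6.
  k = 1: m = 4, d = 6, a = ⌊(4 + 4)/6⌋ = 1; p/q = (1·4 + 1)/(1·1 + 0) = 5/1; p² − 22·q² = 25 − 22 = 3.
  k = 2: m = 2, d = 3, a = ⌊(4 + 2)/3⌋ = 2; p/q = (2·5 + 4)/(2·1 + 1) = 14/3; p² − 22·q² = 196 − 198 = -2.
  k = 3: m = 4, d = 2, a = ⌊(4 + 4)/2⌋ = 4; p/q = (4·14 + 5)/(4·3 + 1) = 61/13; p² − 22·q² = 3721 − 3718 = 3.
  k = 4: m = 4, d = 3, a = ⌊(4 + 4)/3⌋ = 2; p/q = (2·61 + 14)/(2·13 + 3) = 136/29; p² − 22·q² = 18496 − 18502 = -6.
  k = 5: m = 2, d = 6, a = ⌊(4 + 2)/6⌋ = 1; p/q = (1·136 + 61)/(1·29 + 13) = 197/42; p² − 22·q² = 38809 − 38808 = 1.
  The first convergent with p² − 22·q² = 1 gives the fundamental solution (x₁, y₁) = (197, 42).
Step 2: Apply the recurrence (x_{n+1}, y_{n+1}) = (x₁x_n + 22y₁y_n, x₁y_n + y₁x_n) repeatedly.
  From (x_1, y_1) = (197, 42): x_2 = 197·197 + 22·42·42 = 77617; y_2 = 197·42 + 42·197 = 16548.
  From (x_2, y_2) = (77617, 16548): x_3 = 197·77617 + 22·42·16548 = 30580901; y_3 = 197·16548 + 42·77617 = 6519870.
Step 3: Verify x_3² - 22·y_3² = 935191505971801 - 935191505971800 = 1 (should be 1). ✓

(x_1, y_1) = (197, 42); (x_3, y_3) = (30580901, 6519870).


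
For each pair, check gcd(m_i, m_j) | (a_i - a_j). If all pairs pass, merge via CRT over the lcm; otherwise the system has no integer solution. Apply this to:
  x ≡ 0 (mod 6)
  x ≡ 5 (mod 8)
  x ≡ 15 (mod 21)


Moduli 6, 8, 21 are not pairwise coprime, so CRT works modulo lcm(m_i) when all pairwise compatibility conditions hold.
Pairwise compatibility: gcd(m_i, m_j) must divide a_i - a_j for every pair.
Merge one congruence at a time:
  Start: x ≡ 0 (mod 6).
  Combine with x ≡ 5 (mod 8): gcd(6, 8) = 2, and 5 - 0 = 5 is NOT divisible by 2.
    ⇒ system is inconsistent (no integer solution).

No solution (the system is inconsistent).


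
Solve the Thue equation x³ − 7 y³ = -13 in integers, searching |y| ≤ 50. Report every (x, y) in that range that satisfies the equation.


The equation is x³ - 7y³ = -13. For fixed y, x³ = 7·y³ − 13, so a solution requires the RHS to be a perfect cube.
Strategy: iterate y from -50 to 50, compute RHS = 7·y³ − 13, and check whether it is a (positive or negative) perfect cube.
Check small values of y:
  y = 0: RHS = -13 is not a perfect cube.
  y = 1: RHS = -6 is not a perfect cube.
  y = -1: RHS = -20 is not a perfect cube.
  y = 2: RHS = 43 is not a perfect cube.
  y = -2: RHS = -69 is not a perfect cube.
  y = 3: RHS = 176 is not a perfect cube.
  y = -3: RHS = -202 is not a perfect cube.
Continuing the search up to |y| = 50 finds no solutions either.
No (x, y) in the scanned range satisfies the equation.

No integer solutions with |y| ≤ 50.


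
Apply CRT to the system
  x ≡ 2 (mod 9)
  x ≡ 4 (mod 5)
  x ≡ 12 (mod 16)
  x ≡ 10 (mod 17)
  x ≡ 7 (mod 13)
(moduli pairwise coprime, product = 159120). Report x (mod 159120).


Product of moduli M = 9 · 5 · 16 · 17 · 13 = 159120.
Merge one congruence at a time:
  Start: x ≡ 2 (mod 9).
  Combine with x ≡ 4 (mod 5); new modulus lcm = 45.
    Write x = 2 + 9·t and substitute into x ≡ 4 (mod 5): 9·t ≡ 4 − 2 = 2 (mod 5).
    Reduce coefficients mod 5: 4·t ≡ 2 (mod 5).
    The inverse of 4 mod 5 is 4 (since 4·4 = 16 = 3·5 + 1), so t ≡ 4·2 = 8 ≡ 3 (mod 5).
    Then x = 2 + 9·3 = 29, valid modulo lcm(9, 5) = 45: x ≡ 29 (mod 45).
  Combine with x ≡ 12 (mod 16); new modulus lcm = 720.
    Write x = 29 + 45·t and substitute into x ≡ 12 (mod 16): 45·t ≡ 12 − 29 = -17 (mod 16).
    Reduce coefficients mod 16: 13·t ≡ 15 (mod 16).
    The inverse of 13 mod 16 is 5 (since 13·5 = 65 = 4·16 + 1), so t ≡ 5·15 = 75 ≡ 11 (mod 16).
    Then x = 29 + 45·11 = 524, valid modulo lcm(45, 16) = 720: x ≡ 524 (mod 720).
  Combine with x ≡ 10 (mod 17); new modulus lcm = 12240.
    Write x = 524 + 720·t and substitute into x ≡ 10 (mod 17): 720·t ≡ 10 − 524 = -514 (mod 17).
    Reduce coefficients mod 17: 6·t ≡ 13 (mod 17).
    The inverse of 6 mod 17 is 3 (since 6·3 = 18 = 1·17 + 1), so t ≡ 3·13 = 39 ≡ 5 (mod 17).
    Then x = 524 + 720·5 = 4124, valid modulo lcm(720, 17) = 12240: x ≡ 4124 (mod 12240).
  Combine with x ≡ 7 (mod 13); new modulus lcm = 159120.
    Write x = 4124 + 12240·t and substitute into x ≡ 7 (mod 13): 12240·t ≡ 7 − 4124 = -4117 (mod 13).
    Reduce coefficients mod 13: 7·t ≡ 4 (mod 13).
    The inverse of 7 mod 13 is 2 (since 7·2 = 14 = 1·13 + 1), so t ≡ 2·4 = 8 ≡ 8 (mod 13).
    Then x = 4124 + 12240·8 = 102044, valid modulo lcm(12240, 13) = 159120: x ≡ 102044 (mod 159120).
Verify against each original: 102044 mod 9 = 2, 102044 mod 5 = 4, 102044 mod 16 = 12, 102044 mod 17 = 10, 102044 mod 13 = 7.

x ≡ 102044 (mod 159120).


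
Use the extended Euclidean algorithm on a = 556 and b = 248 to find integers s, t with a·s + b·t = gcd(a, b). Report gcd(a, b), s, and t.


Euclidean algorithm on (556, 248) — divide until remainder is 0:
  556 = 2 · 248 + 60
  248 = 4 · 60 + 8
  60 = 7 · 8 + 4
  8 = 2 · 4 + 0
gcd(556, 248) = 4.
Track Bezout coefficients alongside the remainders: start with r₀ = 556 = a·1 + b·0 (s = 1, t = 0) and r₁ = 248 = a·0 + b·1 (s = 0, t = 1); each new remainder r_{k+1} = r_{k-1} − q_k·r_k inherits s_{k+1} = s_{k-1} − q_k·s_k, t_{k+1} = t_{k-1} − q_k·t_k, so r_k = a·s_k + b·t_k at every step:
  q = 2: r = 60, s = 1 − 2·0 = 1, t = 0 − 2·1 = -2  (check: 556·1 + 248·(-2) = 60)
  q = 4: r = 8, s = 0 − 4·1 = -4, t = 1 − 4·(-2) = 9  (check: 556·(-4) + 248·9 = 8)
  q = 7: r = 4, s = 1 − 7·(-4) = 29, t = -2 − 7·9 = -65  (check: 556·29 + 248·(-65) = 4)
The row with r = 4 (the gcd) gives the Bezout coefficients s = 29, t = -65.
Result: 556 · (29) + 248 · (-65) = 4.

gcd(556, 248) = 4; s = 29, t = -65 (check: 556·29 + 248·(-65) = 4).


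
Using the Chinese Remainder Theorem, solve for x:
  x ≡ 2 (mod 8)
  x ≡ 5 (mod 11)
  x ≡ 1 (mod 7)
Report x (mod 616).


Moduli 8, 11, 7 are pairwise coprime; by CRT there is a unique solution modulo M = 8 · 11 · 7 = 616.
Solve pairwise, accumulating the modulus:
  Start with x ≡ 2 (mod 8).
  Combine with x ≡ 5 (mod 11): since gcd(8, 11) = 1, we get a unique residue mod 88.
    Write x = 2 + 8·t and substitute into x ≡ 5 (mod 11): 8·t ≡ 5 − 2 = 3 (mod 11).
    The inverse of 8 mod 11 is 7 (since 8·7 = 56 = 5·11 + 1), so t ≡ 7·3 = 21 ≡ 10 (mod 11).
    Then x = 2 + 8·10 = 82, valid modulo lcm(8, 11) = 88: x ≡ 82 (mod 88).
  Combine with x ≡ 1 (mod 7): since gcd(88, 7) = 1, we get a unique residue mod 616.
    Write x = 82 + 88·t and substitute into x ≡ 1 (mod 7): 88·t ≡ 1 − 82 = -81 (mod 7).
    Reduce coefficients mod 7: 4·t ≡ 3 (mod 7).
    The inverse of 4 mod 7 is 2 (since 4·2 = 8 = 1·7 + 1), so t ≡ 2·3 = 6 ≡ 6 (mod 7).
    Then x = 82 + 88·6 = 610, valid modulo lcm(88, 7) = 616: x ≡ 610 (mod 616).
Verify: 610 mod 8 = 2 ✓, 610 mod 11 = 5 ✓, 610 mod 7 = 1 ✓.

x ≡ 610 (mod 616).


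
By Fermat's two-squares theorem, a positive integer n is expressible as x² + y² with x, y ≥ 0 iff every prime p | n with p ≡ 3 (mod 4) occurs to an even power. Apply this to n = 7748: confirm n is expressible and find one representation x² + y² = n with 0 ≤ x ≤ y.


Step 1: Factor n = 7748 = 2^2 · 13 · 149.
Step 2: Check the mod-4 condition on each prime factor: 2 = 2 (special); 13 ≡ 1 (mod 4), exponent 1; 149 ≡ 1 (mod 4), exponent 1.
All primes ≡ 3 (mod 4) appear to even exponent (or don't appear), so by the two-squares theorem n IS expressible as a sum of two squares.
Step 3: Build a representation. Group n = k² · m with k = 2 and m = 13 · 149 = 1937 (a product of primes ≡ 1 (mod 4)); a representation of m scales to one of n via (k·x)² + (k·y)² = k²(x² + y²). Each prime p ≡ 1 (mod 4) is itself a sum of two squares; find a² by testing p − a² for a perfect square:
  13: 13 − 1² = 12, 13 − 2² = 9 = 3² ⇒ 13 = 2² + 3².
  149: 149 − 1² = 148, 149 − 2² = 145, 149 − 3² = 140, 149 − 4² = 133, 149 − 5² = 124, 149 − 6² = 113, 149 − 7² = 100 = 10² ⇒ 149 = 7² + 10².
  Combine using the Brahmagupta–Fibonacci identity (a² + b²)(c² + d²) = (ac − bd)² + (ad + bc)² = (ac + bd)² + (ad − bc)²:
  13 · 149 = 1937: from (2² + 3²)(7² + 10²), take (2·7 − 3·10, 2·10 + 3·7) = (14 − 30, 20 + 21) = (-16, 41); dropping signs (only squares matter) gives (16, 41); check 16² + 41² = 256 + 1681 = 1937 ✓.
  Scale by k = 2: (2·16, 2·41) = (32, 82).
Step 4: Order so x ≤ y and verify: 32² + 82² = 1024 + 6724 = 7748 = n. ✓

n = 7748 = 32² + 82² (one valid representation with x ≤ y).


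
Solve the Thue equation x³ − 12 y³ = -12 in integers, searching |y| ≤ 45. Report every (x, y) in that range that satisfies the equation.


The equation is x³ - 12y³ = -12. For fixed y, x³ = 12·y³ − 12, so a solution requires the RHS to be a perfect cube.
Strategy: iterate y from -45 to 45, compute RHS = 12·y³ − 12, and check whether it is a (positive or negative) perfect cube.
Check small values of y:
  y = 0: RHS = -12 is not a perfect cube.
  y = 1: RHS = 0 = (0)³ ⇒ x = 0 works.
  y = -1: RHS = -24 is not a perfect cube.
  y = 2: RHS = 84 is not a perfect cube.
  y = -2: RHS = -108 is not a perfect cube.
  y = 3: RHS = 312 is not a perfect cube.
  y = -3: RHS = -336 is not a perfect cube.
Continuing the search up to |y| = 45 finds no further solutions beyond those listed.
Collected solutions: (0, 1).

Solutions (with |y| ≤ 45): (0, 1).


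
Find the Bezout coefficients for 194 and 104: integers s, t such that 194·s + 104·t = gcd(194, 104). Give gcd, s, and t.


Euclidean algorithm on (194, 104) — divide until remainder is 0:
  194 = 1 · 104 + 90
  104 = 1 · 90 + 14
  90 = 6 · 14 + 6
  14 = 2 · 6 + 2
  6 = 3 · 2 + 0
gcd(194, 104) = 2.
Track Bezout coefficients alongside the remainders: start with r₀ = 194 = a·1 + b·0 (s = 1, t = 0) and r₁ = 104 = a·0 + b·1 (s = 0, t = 1); each new remainder r_{k+1} = r_{k-1} − q_k·r_k inherits s_{k+1} = s_{k-1} − q_k·s_k, t_{k+1} = t_{k-1} − q_k·t_k, so r_k = a·s_k + b·t_k at every step:
  q = 1: r = 90, s = 1 − 1·0 = 1, t = 0 − 1·1 = -1  (check: 194·1 + 104·(-1) = 90)
  q = 1: r = 14, s = 0 − 1·1 = -1, t = 1 − 1·(-1) = 2  (check: 194·(-1) + 104·2 = 14)
  q = 6: r = 6, s = 1 − 6·(-1) = 7, t = -1 − 6·2 = -13  (check: 194·7 + 104·(-13) = 6)
  q = 2: r = 2, s = -1 − 2·7 = -15, t = 2 − 2·(-13) = 28  (check: 194·(-15) + 104·28 = 2)
The row with r = 2 (the gcd) gives the Bezout coefficients s = -15, t = 28.
Result: 194 · (-15) + 104 · (28) = 2.

gcd(194, 104) = 2; s = -15, t = 28 (check: 194·(-15) + 104·28 = 2).


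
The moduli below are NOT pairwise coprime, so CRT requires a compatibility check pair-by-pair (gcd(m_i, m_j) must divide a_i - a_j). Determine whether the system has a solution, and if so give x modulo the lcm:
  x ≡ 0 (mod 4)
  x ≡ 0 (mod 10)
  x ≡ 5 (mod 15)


Moduli 4, 10, 15 are not pairwise coprime, so CRT works modulo lcm(m_i) when all pairwise compatibility conditions hold.
Pairwise compatibility: gcd(m_i, m_j) must divide a_i - a_j for every pair.
Merge one congruence at a time:
  Start: x ≡ 0 (mod 4).
  Combine with x ≡ 0 (mod 10): gcd(4, 10) = 2; 0 - 0 = 0, which IS divisible by 2, so compatible.
    Write x = 0 + 4·t and substitute into x ≡ 0 (mod 10): 4·t ≡ 0 − 0 = 0 (mod 10).
    Divide the congruence (and modulus) by g = 2: 2·t ≡ 0 (mod 5).
    The inverse of 2 mod 5 is 3 (since 2·3 = 6 = 1·5 + 1), so t ≡ 3·0 = 0 ≡ 0 (mod 5).
    Then x = 0 + 4·0 = 0, valid modulo lcm(4, 10) = 20: x ≡ 0 (mod 20).
  Combine with x ≡ 5 (mod 15): gcd(20, 15) = 5; 5 - 0 = 5, which IS divisible by 5, so compatible.
    Write x = 0 + 20·t and substitute into x ≡ 5 (mod 15): 20·t ≡ 5 − 0 = 5 (mod 15).
    Divide the congruence (and modulus) by g = 5: 4·t ≡ 1 (mod 3).
    Reduce coefficients mod 3: 1·t ≡ 1 (mod 3).
    So t ≡ 1 (mod 3).
    Then x = 0 + 20·1 = 20, valid modulo lcm(20, 15) = 60: x ≡ 20 (mod 60).
Verify: 20 mod 4 = 0, 20 mod 10 = 0, 20 mod 15 = 5.

x ≡ 20 (mod 60).


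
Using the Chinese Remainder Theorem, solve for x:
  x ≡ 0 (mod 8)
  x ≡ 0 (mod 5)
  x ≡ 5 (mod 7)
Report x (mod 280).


Moduli 8, 5, 7 are pairwise coprime; by CRT there is a unique solution modulo M = 8 · 5 · 7 = 280.
Solve pairwise, accumulating the modulus:
  Start with x ≡ 0 (mod 8).
  Combine with x ≡ 0 (mod 5): since gcd(8, 5) = 1, we get a unique residue mod 40.
    Write x = 0 + 8·t and substitute into x ≡ 0 (mod 5): 8·t ≡ 0 − 0 = 0 (mod 5).
    Reduce coefficients mod 5: 3·t ≡ 0 (mod 5).
    The inverse of 3 mod 5 is 2 (since 3·2 = 6 = 1·5 + 1), so t ≡ 2·0 = 0 ≡ 0 (mod 5).
    Then x = 0 + 8·0 = 0, valid modulo lcm(8, 5) = 40: x ≡ 0 (mod 40).
  Combine with x ≡ 5 (mod 7): since gcd(40, 7) = 1, we get a unique residue mod 280.
    Write x = 0 + 40·t and substitute into x ≡ 5 (mod 7): 40·t ≡ 5 − 0 = 5 (mod 7).
    Reduce coefficients mod 7: 5·t ≡ 5 (mod 7).
    The inverse of 5 mod 7 is 3 (since 5·3 = 15 = 2·7 + 1), so t ≡ 3·5 = 15 ≡ 1 (mod 7).
    Then x = 0 + 40·1 = 40, valid modulo lcm(40, 7) = 280: x ≡ 40 (mod 280).
Verify: 40 mod 8 = 0 ✓, 40 mod 5 = 0 ✓, 40 mod 7 = 5 ✓.

x ≡ 40 (mod 280).


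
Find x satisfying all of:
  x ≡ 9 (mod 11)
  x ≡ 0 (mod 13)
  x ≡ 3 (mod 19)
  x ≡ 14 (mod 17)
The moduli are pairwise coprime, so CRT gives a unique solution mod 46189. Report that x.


Product of moduli M = 11 · 13 · 19 · 17 = 46189.
Merge one congruence at a time:
  Start: x ≡ 9 (mod 11).
  Combine with x ≡ 0 (mod 13); new modulus lcm = 143.
    Write x = 9 + 11·t and substitute into x ≡ 0 (mod 13): 11·t ≡ 0 − 9 = -9 (mod 13).
    Reduce coefficients mod 13: 11·t ≡ 4 (mod 13).
    The inverse of 11 mod 13 is 6 (since 11·6 = 66 = 5·13 + 1), so t ≡ 6·4 = 24 ≡ 11 (mod 13).
    Then x = 9 + 11·11 = 130, valid modulo lcm(11, 13) = 143: x ≡ 130 (mod 143).
  Combine with x ≡ 3 (mod 19); new modulus lcm = 2717.
    Write x = 130 + 143·t and substitute into x ≡ 3 (mod 19): 143·t ≡ 3 − 130 = -127 (mod 19).
    Reduce coefficients mod 19: 10·t ≡ 6 (mod 19).
    The inverse of 10 mod 19 is 2 (since 10·2 = 20 = 1·19 + 1), so t ≡ 2·6 = 12 ≡ 12 (mod 19).
    Then x = 130 + 143·12 = 1846, valid modulo lcm(143, 19) = 2717: x ≡ 1846 (mod 2717).
  Combine with x ≡ 14 (mod 17); new modulus lcm = 46189.
    Write x = 1846 + 2717·t and substitute into x ≡ 14 (mod 17): 2717·t ≡ 14 − 1846 = -1832 (mod 17).
    Reduce coefficients mod 17: 14·t ≡ 4 (mod 17).
    The inverse of 14 mod 17 is 11 (since 14·11 = 154 = 9·17 + 1), so t ≡ 11·4 = 44 ≡ 10 (mod 17).
    Then x = 1846 + 2717·10 = 29016, valid modulo lcm(2717, 17) = 46189: x ≡ 29016 (mod 46189).
Verify against each original: 29016 mod 11 = 9, 29016 mod 13 = 0, 29016 mod 19 = 3, 29016 mod 17 = 14.

x ≡ 29016 (mod 46189).


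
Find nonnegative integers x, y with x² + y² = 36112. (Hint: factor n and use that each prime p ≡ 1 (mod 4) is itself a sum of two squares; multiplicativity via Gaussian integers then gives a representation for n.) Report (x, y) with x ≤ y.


Step 1: Factor n = 36112 = 2^4 · 37 · 61.
Step 2: Check the mod-4 condition on each prime factor: 2 = 2 (special); 37 ≡ 1 (mod 4), exponent 1; 61 ≡ 1 (mod 4), exponent 1.
All primes ≡ 3 (mod 4) appear to even exponent (or don't appear), so by the two-squares theorem n IS expressible as a sum of two squares.
Step 3: Build a representation. Group n = k² · m with k = 4 and m = 37 · 61 = 2257 (a product of primes ≡ 1 (mod 4)); a representation of m scales to one of n via (k·x)² + (k·y)² = k²(x² + y²). Each prime p ≡ 1 (mod 4) is itself a sum of two squares; find a² by testing p − a² for a perfect square:
  37: 37 − 1² = 36 = 6² ⇒ 37 = 1² + 6².
  61: 61 − 1² = 60, 61 − 2² = 57, 61 − 3² = 52, 61 − 4² = 45, 61 − 5² = 36 = 6² ⇒ 61 = 5² + 6².
  Combine using the Brahmagupta–Fibonacci identity (a² + b²)(c² + d²) = (ac − bd)² + (ad + bc)² = (ac + bd)² + (ad − bc)²:
  37 · 61 = 2257: from (1² + 6²)(5² + 6²), take (1·5 − 6·6, 1·6 + 6·5) = (5 − 36, 6 + 30) = (-31, 36); dropping signs (only squares matter) gives (31, 36); check 31² + 36² = 961 + 1296 = 2257 ✓.
  Scale by k = 4: (4·31, 4·36) = (124, 144).
Step 4: Order so x ≤ y and verify: 124² + 144² = 15376 + 20736 = 36112 = n. ✓

n = 36112 = 124² + 144² (one valid representation with x ≤ y).


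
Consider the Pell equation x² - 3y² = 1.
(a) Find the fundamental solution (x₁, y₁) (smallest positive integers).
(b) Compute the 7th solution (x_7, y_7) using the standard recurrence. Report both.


Step 1: Find the fundamental solution (x₁, y₁) of x² - 3y² = 1.
  Expand √3 as a continued fraction. a₀ = ⌊√3⌋ = 1; iterate m_{k+1} = d_k·a_k − m_k, d_{k+1} = (3 − m_{k+1}²)/d_k, a_{k+1} = ⌊(a₀ + m_{k+1})/d_{k+1}⌋ (starting m₀ = 0, d₀ = 1), with convergents p_k = a_k·p_{k-1} + p_{k-2}, q_k = a_k·q_{k-1} + q_{k-2} (p₋₁ = 1, q₋₁ = 0):
  k = 0: a₀ = 1; p₀/q₀ = 1/1; p₀² − 3·q₀² = 1 − 3 = -2.
  k = 1: m = 1, d = 2, a = ⌊(1 + 1)/2⌋ = 1; p/q = (1·1 + 1)/(1·1 + 0) = 2/1; p² − 3·q² = 4 − 3 = 1.
  The first convergent with p² − 3·q² = 1 gives the fundamental solution (x₁, y₁) = (2, 1).
Step 2: Apply the recurrence (x_{n+1}, y_{n+1}) = (x₁x_n + 3y₁y_n, x₁y_n + y₁x_n) repeatedly.
  From (x_1, y_1) = (2, 1): x_2 = 2·2 + 3·1·1 = 7; y_2 = 2·1 + 1·2 = 4.
  From (x_2, y_2) = (7, 4): x_3 = 2·7 + 3·1·4 = 26; y_3 = 2·4 + 1·7 = 15.
  From (x_3, y_3) = (26, 15): x_4 = 2·26 + 3·1·15 = 97; y_4 = 2·15 + 1·26 = 56.
  From (x_4, y_4) = (97, 56): x_5 = 2·97 + 3·1·56 = 362; y_5 = 2·56 + 1·97 = 209.
  From (x_5, y_5) = (362, 209): x_6 = 2·362 + 3·1·209 = 1351; y_6 = 2·209 + 1·362 = 780.
  From (x_6, y_6) = (1351, 780): x_7 = 2·1351 + 3·1·780 = 5042; y_7 = 2·780 + 1·1351 = 2911.
Step 3: Verify x_7² - 3·y_7² = 25421764 - 25421763 = 1 (should be 1). ✓

(x_1, y_1) = (2, 1); (x_7, y_7) = (5042, 2911).


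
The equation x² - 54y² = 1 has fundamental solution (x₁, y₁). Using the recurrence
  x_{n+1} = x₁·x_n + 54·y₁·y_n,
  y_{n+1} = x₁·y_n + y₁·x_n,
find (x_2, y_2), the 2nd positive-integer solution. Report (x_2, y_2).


Step 1: Find the fundamental solution (x₁, y₁) of x² - 54y² = 1.
  Expand √54 as a continued fraction. a₀ = ⌊√54⌋ = 7; iterate m_{k+1} = d_k·a_k − m_k, d_{k+1} = (54 − m_{k+1}²)/d_k, a_{k+1} = ⌊(a₀ + m_{k+1})/d_{k+1}⌋ (starting m₀ = 0, d₀ = 1), with convergents p_k = a_k·p_{k-1} + p_{k-2}, q_k = a_k·q_{k-1} + q_{k-2} (p₋₁ = 1, q₋₁ = 0):
  k = 0: a₀ = 7; p₀/q₀ = 7/1; p₀² − 54·q₀² = 49 − 54 = -5.
  k = 1: m = 7, d = 5, a = ⌊(7 + 7)/5⌋ = 2; p/q = (2·7 + 1)/(2·1 + 0) = 15/2; p² − 54·q² = 225 − 216 = 9.
  k = 2: m = 3, d = 9, a = ⌊(7 + 3)/9⌋ = 1; p/q = (1·15 + 7)/(1·2 + 1) = 22/3; p² − 54·q² = 484 − 486 = -2.
  k = 3: m = 6, d = 2, a = ⌊(7 + 6)/2⌋ = 6; p/q = (6·22 + 15)/(6·3 + 2) = 147/20; p² − 54·q² = 21609 − 21600 = 9.
  k = 4: m = 6, d = 9, a = ⌊(7 + 6)/9⌋ = 1; p/q = (1·147 + 22)/(1·20 + 3) = 169/23; p² − 54·q² = 28561 − 28566 = -5.
  k = 5: m = 3, d = 5, a = ⌊(7 + 3)/5⌋ = 2; p/q = (2·169 + 147)/(2·23 + 20) = 485/66; p² − 54·q² = 235225 − 235224 = 1.
  The first convergent with p² − 54·q² = 1 gives the fundamental solution (x₁, y₁) = (485, 66).
Step 2: Apply the recurrence (x_{n+1}, y_{n+1}) = (x₁x_n + 54y₁y_n, x₁y_n + y₁x_n) repeatedly.
  From (x_1, y_1) = (485, 66): x_2 = 485·485 + 54·66·66 = 470449; y_2 = 485·66 + 66·485 = 64020.
Step 3: Verify x_2² - 54·y_2² = 221322261601 - 221322261600 = 1 (should be 1). ✓

(x_1, y_1) = (485, 66); (x_2, y_2) = (470449, 64020).


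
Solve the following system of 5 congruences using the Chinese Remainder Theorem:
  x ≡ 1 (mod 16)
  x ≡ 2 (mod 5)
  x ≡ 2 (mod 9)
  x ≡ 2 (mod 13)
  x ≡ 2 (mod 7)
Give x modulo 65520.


Product of moduli M = 16 · 5 · 9 · 13 · 7 = 65520.
Merge one congruence at a time:
  Start: x ≡ 1 (mod 16).
  Combine with x ≡ 2 (mod 5); new modulus lcm = 80.
    Write x = 1 + 16·t and substitute into x ≡ 2 (mod 5): 16·t ≡ 2 − 1 = 1 (mod 5).
    Reduce coefficients mod 5: 1·t ≡ 1 (mod 5).
    So t ≡ 1 (mod 5).
    Then x = 1 + 16·1 = 17, valid modulo lcm(16, 5) = 80: x ≡ 17 (mod 80).
  Combine with x ≡ 2 (mod 9); new modulus lcm = 720.
    Write x = 17 + 80·t and substitute into x ≡ 2 (mod 9): 80·t ≡ 2 − 17 = -15 (mod 9).
    Reduce coefficients mod 9: 8·t ≡ 3 (mod 9).
    The inverse of 8 mod 9 is 8 (since 8·8 = 64 = 7·9 + 1), so t ≡ 8·3 = 24 ≡ 6 (mod 9).
    Then x = 17 + 80·6 = 497, valid modulo lcm(80, 9) = 720: x ≡ 497 (mod 720).
  Combine with x ≡ 2 (mod 13); new modulus lcm = 9360.
    Write x = 497 + 720·t and substitute into x ≡ 2 (mod 13): 720·t ≡ 2 − 497 = -495 (mod 13).
    Reduce coefficients mod 13: 5·t ≡ 12 (mod 13).
    The inverse of 5 mod 13 is 8 (since 5·8 = 40 = 3·13 + 1), so t ≡ 8·12 = 96 ≡ 5 (mod 13).
    Then x = 497 + 720·5 = 4097, valid modulo lcm(720, 13) = 9360: x ≡ 4097 (mod 9360).
  Combine with x ≡ 2 (mod 7); new modulus lcm = 65520.
    Write x = 4097 + 9360·t and substitute into x ≡ 2 (mod 7): 9360·t ≡ 2 − 4097 = -4095 (mod 7).
    Reduce coefficients mod 7: 1·t ≡ 0 (mod 7).
    So t ≡ 0 (mod 7).
    Then x = 4097 + 9360·0 = 4097, valid modulo lcm(9360, 7) = 65520: x ≡ 4097 (mod 65520).
Verify against each original: 4097 mod 16 = 1, 4097 mod 5 = 2, 4097 mod 9 = 2, 4097 mod 13 = 2, 4097 mod 7 = 2.

x ≡ 4097 (mod 65520).


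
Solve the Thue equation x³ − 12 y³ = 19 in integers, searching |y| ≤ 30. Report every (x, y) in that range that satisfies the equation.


The equation is x³ - 12y³ = 19. For fixed y, x³ = 12·y³ + 19, so a solution requires the RHS to be a perfect cube.
Strategy: iterate y from -30 to 30, compute RHS = 12·y³ + 19, and check whether it is a (positive or negative) perfect cube.
Check small values of y:
  y = 0: RHS = 19 is not a perfect cube.
  y = 1: RHS = 31 is not a perfect cube.
  y = -1: RHS = 7 is not a perfect cube.
  y = 2: RHS = 115 is not a perfect cube.
  y = -2: RHS = -77 is not a perfect cube.
  y = 3: RHS = 343 = (7)³ ⇒ x = 7 works.
  y = -3: RHS = -305 is not a perfect cube.
Continuing the search up to |y| = 30 finds no further solutions beyond those listed.
Collected solutions: (7, 3).

Solutions (with |y| ≤ 30): (7, 3).


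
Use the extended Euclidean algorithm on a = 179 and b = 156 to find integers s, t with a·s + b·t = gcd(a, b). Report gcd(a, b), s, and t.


Euclidean algorithm on (179, 156) — divide until remainder is 0:
  179 = 1 · 156 + 23
  156 = 6 · 23 + 18
  23 = 1 · 18 + 5
  18 = 3 · 5 + 3
  5 = 1 · 3 + 2
  3 = 1 · 2 + 1
  2 = 2 · 1 + 0
gcd(179, 156) = 1.
Track Bezout coefficients alongside the remainders: start with r₀ = 179 = a·1 + b·0 (s = 1, t = 0) and r₁ = 156 = a·0 + b·1 (s = 0, t = 1); each new remainder r_{k+1} = r_{k-1} − q_k·r_k inherits s_{k+1} = s_{k-1} − q_k·s_k, t_{k+1} = t_{k-1} − q_k·t_k, so r_k = a·s_k + b·t_k at every step:
  q = 1: r = 23, s = 1 − 1·0 = 1, t = 0 − 1·1 = -1  (check: 179·1 + 156·(-1) = 23)
  q = 6: r = 18, s = 0 − 6·1 = -6, t = 1 − 6·(-1) = 7  (check: 179·(-6) + 156·7 = 18)
  q = 1: r = 5, s = 1 − 1·(-6) = 7, t = -1 − 1·7 = -8  (check: 179·7 + 156·(-8) = 5)
  q = 3: r = 3, s = -6 − 3·7 = -27, t = 7 − 3·(-8) = 31  (check: 179·(-27) + 156·31 = 3)
  q = 1: r = 2, s = 7 − 1·(-27) = 34, t = -8 − 1·31 = -39  (check: 179·34 + 156·(-39) = 2)
  q = 1: r = 1, s = -27 − 1·34 = -61, t = 31 − 1·(-39) = 70  (check: 179·(-61) + 156·70 = 1)
The row with r = 1 (the gcd) gives the Bezout coefficients s = -61, t = 70.
Result: 179 · (-61) + 156 · (70) = 1.

gcd(179, 156) = 1; s = -61, t = 70 (check: 179·(-61) + 156·70 = 1).


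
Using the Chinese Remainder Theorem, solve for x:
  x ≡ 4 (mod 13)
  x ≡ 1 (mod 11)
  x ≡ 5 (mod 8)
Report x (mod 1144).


Moduli 13, 11, 8 are pairwise coprime; by CRT there is a unique solution modulo M = 13 · 11 · 8 = 1144.
Solve pairwise, accumulating the modulus:
  Start with x ≡ 4 (mod 13).
  Combine with x ≡ 1 (mod 11): since gcd(13, 11) = 1, we get a unique residue mod 143.
    Write x = 4 + 13·t and substitute into x ≡ 1 (mod 11): 13·t ≡ 1 − 4 = -3 (mod 11).
    Reduce coefficients mod 11: 2·t ≡ 8 (mod 11).
    The inverse of 2 mod 11 is 6 (since 2·6 = 12 = 1·11 + 1), so t ≡ 6·8 = 48 ≡ 4 (mod 11).
    Then x = 4 + 13·4 = 56, valid modulo lcm(13, 11) = 143: x ≡ 56 (mod 143).
  Combine with x ≡ 5 (mod 8): since gcd(143, 8) = 1, we get a unique residue mod 1144.
    Write x = 56 + 143·t and substitute into x ≡ 5 (mod 8): 143·t ≡ 5 − 56 = -51 (mod 8).
    Reduce coefficients mod 8: 7·t ≡ 5 (mod 8).
    The inverse of 7 mod 8 is 7 (since 7·7 = 49 = 6·8 + 1), so t ≡ 7·5 = 35 ≡ 3 (mod 8).
    Then x = 56 + 143·3 = 485, valid modulo lcm(143, 8) = 1144: x ≡ 485 (mod 1144).
Verify: 485 mod 13 = 4 ✓, 485 mod 11 = 1 ✓, 485 mod 8 = 5 ✓.

x ≡ 485 (mod 1144).


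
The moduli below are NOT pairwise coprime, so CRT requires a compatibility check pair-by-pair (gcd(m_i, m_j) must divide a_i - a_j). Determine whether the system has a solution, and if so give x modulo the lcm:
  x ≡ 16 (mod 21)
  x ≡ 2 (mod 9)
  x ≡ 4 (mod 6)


Moduli 21, 9, 6 are not pairwise coprime, so CRT works modulo lcm(m_i) when all pairwise compatibility conditions hold.
Pairwise compatibility: gcd(m_i, m_j) must divide a_i - a_j for every pair.
Merge one congruence at a time:
  Start: x ≡ 16 (mod 21).
  Combine with x ≡ 2 (mod 9): gcd(21, 9) = 3, and 2 - 16 = -14 is NOT divisible by 3.
    ⇒ system is inconsistent (no integer solution).

No solution (the system is inconsistent).


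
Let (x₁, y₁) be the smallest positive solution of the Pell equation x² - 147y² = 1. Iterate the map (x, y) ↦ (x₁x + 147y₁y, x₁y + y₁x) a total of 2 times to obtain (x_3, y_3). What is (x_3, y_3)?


Step 1: Find the fundamental solution (x₁, y₁) of x² - 147y² = 1.
  Expand √147 as a continued fraction. a₀ = ⌊√147⌋ = 12; iterate m_{k+1} = d_k·a_k − m_k, d_{k+1} = (147 − m_{k+1}²)/d_k, a_{k+1} = ⌊(a₀ + m_{k+1})/d_{k+1}⌋ (starting m₀ = 0, d₀ = 1), with convergents p_k = a_k·p_{k-1} + p_{k-2}, q_k = a_k·q_{k-1} + q_{k-2} (p₋₁ = 1, q₋₁ = 0):
  k = 0: a₀ = 12; p₀/q₀ = 12/1; p₀² − 147·q₀² = 144 − 147 = -3.
  k = 1: m = 12, d = 3, a = ⌊(12 + 12)/3⌋ = 8; p/q = (8·12 + 1)/(8·1 + 0) = 97/8; p² − 147·q² = 9409 − 9408 = 1.
  The first convergent with p² − 147·q² = 1 gives the fundamental solution (x₁, y₁) = (97, 8).
Step 2: Apply the recurrence (x_{n+1}, y_{n+1}) = (x₁x_n + 147y₁y_n, x₁y_n + y₁x_n) repeatedly.
  From (x_1, y_1) = (97, 8): x_2 = 97·97 + 147·8·8 = 18817; y_2 = 97·8 + 8·97 = 1552.
  From (x_2, y_2) = (18817, 1552): x_3 = 97·18817 + 147·8·1552 = 3650401; y_3 = 97·1552 + 8·18817 = 301080.
Step 3: Verify x_3² - 147·y_3² = 13325427460801 - 13325427460800 = 1 (should be 1). ✓

(x_1, y_1) = (97, 8); (x_3, y_3) = (3650401, 301080).


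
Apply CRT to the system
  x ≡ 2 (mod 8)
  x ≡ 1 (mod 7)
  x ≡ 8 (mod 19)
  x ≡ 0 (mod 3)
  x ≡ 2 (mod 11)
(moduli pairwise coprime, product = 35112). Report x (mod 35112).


Product of moduli M = 8 · 7 · 19 · 3 · 11 = 35112.
Merge one congruence at a time:
  Start: x ≡ 2 (mod 8).
  Combine with x ≡ 1 (mod 7); new modulus lcm = 56.
    Write x = 2 + 8·t and substitute into x ≡ 1 (mod 7): 8·t ≡ 1 − 2 = -1 (mod 7).
    Reduce coefficients mod 7: 1·t ≡ 6 (mod 7).
    So t ≡ 6 (mod 7).
    Then x = 2 + 8·6 = 50, valid modulo lcm(8, 7) = 56: x ≡ 50 (mod 56).
  Combine with x ≡ 8 (mod 19); new modulus lcm = 1064.
    Write x = 50 + 56·t and substitute into x ≡ 8 (mod 19): 56·t ≡ 8 − 50 = -42 (mod 19).
    Reduce coefficients mod 19: 18·t ≡ 15 (mod 19).
    The inverse of 18 mod 19 is 18 (since 18·18 = 324 = 17·19 + 1), so t ≡ 18·15 = 270 ≡ 4 (mod 19).
    Then x = 50 + 56·4 = 274, valid modulo lcm(56, 19) = 1064: x ≡ 274 (mod 1064).
  Combine with x ≡ 0 (mod 3); new modulus lcm = 3192.
    Write x = 274 + 1064·t and substitute into x ≡ 0 (mod 3): 1064·t ≡ 0 − 274 = -274 (mod 3).
    Reduce coefficients mod 3: 2·t ≡ 2 (mod 3).
    The inverse of 2 mod 3 is 2 (since 2·2 = 4 = 1·3 + 1), so t ≡ 2·2 = 4 ≡ 1 (mod 3).
    Then x = 274 + 1064·1 = 1338, valid modulo lcm(1064, 3) = 3192: x ≡ 1338 (mod 3192).
  Combine with x ≡ 2 (mod 11); new modulus lcm = 35112.
    Write x = 1338 + 3192·t and substitute into x ≡ 2 (mod 11): 3192·t ≡ 2 − 1338 = -1336 (mod 11).
    Reduce coefficients mod 11: 2·t ≡ 6 (mod 11).
    The inverse of 2 mod 11 is 6 (since 2·6 = 12 = 1·11 + 1), so t ≡ 6·6 = 36 ≡ 3 (mod 11).
    Then x = 1338 + 3192·3 = 10914, valid modulo lcm(3192, 11) = 35112: x ≡ 10914 (mod 35112).
Verify against each original: 10914 mod 8 = 2, 10914 mod 7 = 1, 10914 mod 19 = 8, 10914 mod 3 = 0, 10914 mod 11 = 2.

x ≡ 10914 (mod 35112).


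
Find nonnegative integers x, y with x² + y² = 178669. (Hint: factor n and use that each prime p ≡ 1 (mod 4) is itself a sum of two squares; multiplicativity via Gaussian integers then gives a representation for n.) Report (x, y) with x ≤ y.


Step 1: Factor n = 178669 = 29 · 61 · 101.
Step 2: Check the mod-4 condition on each prime factor: 29 ≡ 1 (mod 4), exponent 1; 61 ≡ 1 (mod 4), exponent 1; 101 ≡ 1 (mod 4), exponent 1.
All primes ≡ 3 (mod 4) appear to even exponent (or don't appear), so by the two-squares theorem n IS expressible as a sum of two squares.
Step 3: Build a representation. Here n = 29 · 61 · 101 is a product of primes ≡ 1 (mod 4). Each prime p ≡ 1 (mod 4) is itself a sum of two squares; find a² by testing p − a² for a perfect square:
  29: 29 − 1² = 28, 29 − 2² = 25 = 5² ⇒ 29 = 2² + 5².
  61: 61 − 1² = 60, 61 − 2² = 57, 61 − 3² = 52, 61 − 4² = 45, 61 − 5² = 36 = 6² ⇒ 61 = 5² + 6².
  101: 101 − 1² = 100 = 10² ⇒ 101 = 1² + 10².
  Combine using the Brahmagupta–Fibonacci identity (a² + b²)(c² + d²) = (ac − bd)² + (ad + bc)² = (ac + bd)² + (ad − bc)²:
  29 · 61 = 1769: from (2² + 5²)(5² + 6²), take (2·5 − 5·6, 2·6 + 5·5) = (10 − 30, 12 + 25) = (-20, 37); dropping signs (only squares matter) gives (20, 37); check 20² + 37² = 400 + 1369 = 1769 ✓.
  1769 · 101 = 178669: from (20² + 37²)(1² + 10²), take (20·1 − 37·10, 20·10 + 37·1) = (20 − 370, 200 + 37) = (-350, 237); dropping signs (only squares matter) gives (350, 237); check 350² + 237² = 122500 + 56169 = 178669 ✓.
Step 4: Order so x ≤ y and verify: 237² + 350² = 56169 + 122500 = 178669 = n. ✓

n = 178669 = 237² + 350² (one valid representation with x ≤ y).
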